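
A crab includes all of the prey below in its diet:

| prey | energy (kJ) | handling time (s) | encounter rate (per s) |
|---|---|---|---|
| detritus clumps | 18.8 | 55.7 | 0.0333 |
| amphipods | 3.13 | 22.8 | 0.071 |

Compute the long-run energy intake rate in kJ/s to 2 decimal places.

0.19 kJ/s

R = (0.0333×18.8 + 0.071×3.13) / (1 + 0.0333×55.7 + 0.071×22.8) = 0.8483/4.474 = 0.1896 kJ/s.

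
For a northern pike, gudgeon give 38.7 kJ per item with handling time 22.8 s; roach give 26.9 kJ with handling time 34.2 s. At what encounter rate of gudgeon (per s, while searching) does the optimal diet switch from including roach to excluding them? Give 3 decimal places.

0.038 per s

Drop roach once their profitability E₂/h₂ falls below the rate achievable on gudgeon alone: E₂/h₂ = λE₁/(1 + λh₁).
Solve for λ: λE₁h₂ = E₂(1 + λh₁) → λ(E₁h₂ − E₂h₁) = E₂ → λ = E₂/(E₁h₂ − E₂h₁).
λ = 26.9/(38.7×34.2 − 26.9×22.8) = 26.9/710.2 = 0.03788 per s.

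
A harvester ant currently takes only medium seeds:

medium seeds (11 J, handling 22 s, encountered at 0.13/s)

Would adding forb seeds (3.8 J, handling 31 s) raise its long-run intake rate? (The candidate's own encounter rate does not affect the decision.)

No

On medium seeds alone, R = ΣλE/(1+Σλh) = 1.43/3.86 = 0.3705 J/s.
forb seeds: E/h = 3.8/31 = 0.1226 J/s.
Since 0.1226 < R, time spent handling forb seeds is better spent searching.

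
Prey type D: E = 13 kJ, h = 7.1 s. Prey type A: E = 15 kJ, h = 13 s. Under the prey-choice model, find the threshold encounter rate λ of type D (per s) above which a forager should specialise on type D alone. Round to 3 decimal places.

Drop type A once their profitability E₂/h₂ falls below the rate achievable on type D alone: E₂/h₂ = λE₁/(1 + λh₁).
Solve for λ: λE₁h₂ = E₂(1 + λh₁) → λ(E₁h₂ − E₂h₁) = E₂ → λ = E₂/(E₁h₂ − E₂h₁).
λ = 15/(13×13 − 15×7.1) = 15/62.5 = 0.24 per s.

0.240 per s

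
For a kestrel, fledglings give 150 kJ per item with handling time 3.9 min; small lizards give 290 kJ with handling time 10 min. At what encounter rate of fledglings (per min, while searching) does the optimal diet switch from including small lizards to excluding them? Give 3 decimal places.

The zero-one rule: include small lizards iff E₂/h₂ > λE₁/(1+λh₁). Equality gives the switch point.
λE₁h₂ = E₂ + λE₂h₁ ⇒ λ = E₂/(E₁h₂ − E₂h₁) = 290/(1500 − 1131) = 0.7859 per min.

0.786 per min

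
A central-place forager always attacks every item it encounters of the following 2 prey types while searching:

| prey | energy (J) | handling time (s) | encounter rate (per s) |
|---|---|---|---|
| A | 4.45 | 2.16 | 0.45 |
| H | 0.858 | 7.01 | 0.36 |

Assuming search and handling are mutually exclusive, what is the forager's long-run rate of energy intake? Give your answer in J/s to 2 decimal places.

R = Σλ_iE_i / (1 + Σλ_ih_i)
Numerator: 0.45×4.45 + 0.36×0.858 = 2.311
Denominator: 1 + 0.45×2.16 + 0.36×7.01 = 4.496
R = 2.311/4.496 = 0.5141 J/s

0.51 J/s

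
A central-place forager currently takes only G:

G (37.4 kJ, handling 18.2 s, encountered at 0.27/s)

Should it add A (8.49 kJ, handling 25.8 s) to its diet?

Current rate: (0.27×37.4)/(1 + 0.27×18.2) = 1.707 kJ/s.
Profitability of A: 8.49/25.8 = 0.3291 kJ/s.
Since 0.3291 < R, time spent handling A is better spent searching.

No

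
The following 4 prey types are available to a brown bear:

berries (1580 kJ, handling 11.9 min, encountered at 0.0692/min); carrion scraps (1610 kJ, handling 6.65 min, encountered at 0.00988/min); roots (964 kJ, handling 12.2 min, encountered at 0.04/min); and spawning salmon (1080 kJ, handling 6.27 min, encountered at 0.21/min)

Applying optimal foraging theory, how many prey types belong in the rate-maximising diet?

3

Rank by E/h (kJ/min): carrion scraps 242, spawning salmon 172, berries 133, roots 79. Include each in turn until the next type's E/h falls below the running intake rate.
Rate on top 1: 14.93. spawning salmon: 172 > 14.93 → include.
Rate on top 2: 101.9. berries: 133 > 101.9 → include.
Rate on top 3: 109.8. roots: 79 < 109.8 → exclude; stop.
Optimal diet: carrion scraps, spawning salmon, berries — 3 of 4 types.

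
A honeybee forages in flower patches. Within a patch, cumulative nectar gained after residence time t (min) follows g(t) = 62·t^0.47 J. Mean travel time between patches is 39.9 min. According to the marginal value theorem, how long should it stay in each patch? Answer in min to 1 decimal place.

35.4 min

By the marginal value theorem, leave when the instantaneous gain rate g'(t) equals the habitat-wide average g(t)/(T + t).
g'(t) = 0.47·62·t^-0.53. Setting 0.47·62·t^-0.53 = 62·t^0.47/(39.9+t) gives 0.47(39.9+t) = t, so 0.53·t = 0.47×39.9.
t* = 0.47×39.9/0.53 = 35.38 min.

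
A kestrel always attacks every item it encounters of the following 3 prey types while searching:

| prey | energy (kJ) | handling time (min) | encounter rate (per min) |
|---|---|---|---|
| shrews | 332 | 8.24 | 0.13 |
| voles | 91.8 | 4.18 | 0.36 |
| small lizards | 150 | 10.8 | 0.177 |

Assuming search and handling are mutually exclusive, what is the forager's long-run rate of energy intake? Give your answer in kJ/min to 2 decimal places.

Energy encountered per unit search time: 0.13×332 + 0.36×91.8 + 0.177×150 = 102.8 kJ/min.
Handling time per unit search time: 0.13×8.24 + 0.36×4.18 + 0.177×10.8 = 4.488.
Rate = 102.8/(1 + 4.488) = 18.73 kJ/min.

18.73 kJ/min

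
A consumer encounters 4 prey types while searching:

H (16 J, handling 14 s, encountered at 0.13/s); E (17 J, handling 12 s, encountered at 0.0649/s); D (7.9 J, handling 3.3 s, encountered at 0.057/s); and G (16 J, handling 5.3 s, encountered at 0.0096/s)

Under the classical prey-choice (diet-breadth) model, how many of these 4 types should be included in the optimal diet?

Rank by E/h (J/s): G 3.02, D 2.39, E 1.42, H 1.14. Include each in turn until the next type's E/h falls below the running intake rate.
Rate on top 1: 0.1462. D: 2.39 > 0.1462 → include.
Rate on top 2: 0.4874. E: 1.42 > 0.4874 → include.
Rate on top 3: 0.8461. H: 1.14 > 0.8461 → include.
Optimal diet: G, D, E, H — 4 of 4 types.

4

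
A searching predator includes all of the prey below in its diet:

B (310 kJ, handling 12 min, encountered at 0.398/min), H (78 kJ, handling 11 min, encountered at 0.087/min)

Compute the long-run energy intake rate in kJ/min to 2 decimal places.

R = Σλ_iE_i / (1 + Σλ_ih_i)
Numerator: 0.398×310 + 0.087×78 = 130.2
Denominator: 1 + 0.398×12 + 0.087×11 = 6.733
R = 130.2/6.733 = 19.33 kJ/min

19.33 kJ/min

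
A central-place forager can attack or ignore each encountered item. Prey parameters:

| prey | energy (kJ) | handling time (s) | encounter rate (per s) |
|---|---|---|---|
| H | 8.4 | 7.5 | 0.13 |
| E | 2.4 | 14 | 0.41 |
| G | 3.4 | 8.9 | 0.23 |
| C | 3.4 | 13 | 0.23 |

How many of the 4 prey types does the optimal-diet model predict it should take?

E/h in descending order: H 1.12, G 0.382, C 0.262, E 0.171 kJ/s. The optimal diet is the largest prefix of this list for which every included type satisfies E_i/h_i > R on the types above it.
Rate on top 1: 0.5529. G: 0.382 < 0.5529 → exclude; stop.
Optimal diet: H — 1 of 4 types.

1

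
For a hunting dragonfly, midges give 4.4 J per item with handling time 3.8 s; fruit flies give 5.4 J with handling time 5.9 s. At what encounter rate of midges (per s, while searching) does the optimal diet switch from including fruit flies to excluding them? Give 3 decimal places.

Drop fruit flies once their profitability E₂/h₂ falls below the rate achievable on midges alone: E₂/h₂ = λE₁/(1 + λh₁).
Solve for λ: λE₁h₂ = E₂(1 + λh₁) → λ(E₁h₂ − E₂h₁) = E₂ → λ = E₂/(E₁h₂ − E₂h₁).
λ = 5.4/(4.4×5.9 − 5.4×3.8) = 5.4/5.44 = 0.9926 per s.

0.993 per s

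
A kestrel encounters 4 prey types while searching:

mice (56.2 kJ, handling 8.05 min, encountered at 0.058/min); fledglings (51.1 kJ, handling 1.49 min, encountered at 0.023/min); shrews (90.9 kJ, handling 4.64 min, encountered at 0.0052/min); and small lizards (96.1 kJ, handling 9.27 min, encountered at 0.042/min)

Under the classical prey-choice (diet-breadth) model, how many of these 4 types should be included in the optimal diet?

4

Rank by E/h (kJ/min): fledglings 34.3, shrews 19.6, small lizards 10.4, mice 6.98. Include each in turn until the next type's E/h falls below the running intake rate.
Rate on top 1: 1.136. shrews: 19.6 > 1.136 → include.
Rate on top 2: 1.557. small lizards: 10.4 > 1.557 → include.
Rate on top 3: 3.926. mice: 6.98 > 3.926 → include.
Optimal diet: fledglings, shrews, small lizards, mice — 4 of 4 types.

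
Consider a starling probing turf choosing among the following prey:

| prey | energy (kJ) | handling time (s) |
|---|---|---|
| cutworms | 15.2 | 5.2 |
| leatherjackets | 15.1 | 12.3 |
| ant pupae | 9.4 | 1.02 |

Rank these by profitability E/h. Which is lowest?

leatherjackets

Profitability E/h (kJ/s): cutworms = 15.2/5.2 = 2.92, leatherjackets = 15.1/12.3 = 1.23, ant pupae = 9.4/1.02 = 9.22.
Ranked: ant pupae > cutworms > leatherjackets.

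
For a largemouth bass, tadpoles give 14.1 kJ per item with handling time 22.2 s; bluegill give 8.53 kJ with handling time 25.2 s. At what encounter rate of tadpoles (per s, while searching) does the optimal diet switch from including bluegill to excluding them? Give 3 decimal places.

0.051 per s

At the threshold, the rate on tadpoles alone equals the profitability of bluegill: λ·14.1/(1 + λ·22.2) = 8.53/25.2 = 0.3385.
Rearranging, λ(14.1 − 0.3385×22.2) = 0.3385, so λ = 0.3385/6.585 = 0.0514 per s.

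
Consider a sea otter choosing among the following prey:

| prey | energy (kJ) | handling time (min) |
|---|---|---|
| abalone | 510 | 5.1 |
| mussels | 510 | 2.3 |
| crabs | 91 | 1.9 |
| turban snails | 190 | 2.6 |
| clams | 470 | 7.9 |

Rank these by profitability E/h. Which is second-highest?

abalone

In descending order of E/h:
mussels: 510/2.3 = 222 kJ/min
abalone: 510/5.1 = 100 kJ/min
turban snails: 190/2.6 = 73.1 kJ/min
clams: 470/7.9 = 59.5 kJ/min
crabs: 91/1.9 = 47.9 kJ/min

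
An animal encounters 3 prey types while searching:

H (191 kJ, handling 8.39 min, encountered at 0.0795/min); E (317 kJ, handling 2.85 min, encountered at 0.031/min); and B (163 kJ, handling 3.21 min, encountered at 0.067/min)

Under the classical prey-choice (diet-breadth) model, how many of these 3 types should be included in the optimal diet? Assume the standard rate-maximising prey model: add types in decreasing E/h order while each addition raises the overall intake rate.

E/h in descending order: E 111, B 50.8, H 22.8 kJ/min. The optimal diet is the largest prefix of this list for which every included type satisfies E_i/h_i > R on the types above it.
Rate on top 1: 9.029. B: 50.8 > 9.029 → include.
Rate on top 2: 15.92. H: 22.8 > 15.92 → include.
Optimal diet: E, B, H — 3 of 3 types.

3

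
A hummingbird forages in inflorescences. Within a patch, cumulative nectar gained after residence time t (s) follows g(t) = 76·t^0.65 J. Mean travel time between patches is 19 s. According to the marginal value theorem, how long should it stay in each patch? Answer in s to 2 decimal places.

Optimal t* satisfies g'(t*) = g(t*)/(T + t*).
g'(t) = 0.65·76·t^-0.35. Setting 0.65·76·t^-0.35 = 76·t^0.65/(19+t) gives 0.65(19+t) = t, so 0.35·t = 0.65×19.
t* = 0.65×19/0.35 = 35.29 s.

35.29 s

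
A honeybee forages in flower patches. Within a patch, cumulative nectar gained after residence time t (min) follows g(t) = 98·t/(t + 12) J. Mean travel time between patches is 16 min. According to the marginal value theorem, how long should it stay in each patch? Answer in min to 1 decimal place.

13.9 min

Maximise g(t)/(T+t): set derivative to zero → g'(t)(T+t) = g(t).
g'(t) = 98·12/(t + 12)². Setting 98·12/(t+12)² = 98t/[(t+12)(16+t)] gives 12(16+t) = t(t+12), so t² = 12×16 = 192.
t* = √192 = 13.86 min.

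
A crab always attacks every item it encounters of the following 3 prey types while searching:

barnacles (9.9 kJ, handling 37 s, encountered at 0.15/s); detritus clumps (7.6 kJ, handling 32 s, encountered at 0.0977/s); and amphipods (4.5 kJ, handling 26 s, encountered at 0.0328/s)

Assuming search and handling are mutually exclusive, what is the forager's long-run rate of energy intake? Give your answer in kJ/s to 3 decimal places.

0.226 kJ/s

R = (0.15×9.9 + 0.0977×7.6 + 0.0328×4.5) / (1 + 0.15×37 + 0.0977×32 + 0.0328×26) = 2.375/10.53 = 0.2256 kJ/s.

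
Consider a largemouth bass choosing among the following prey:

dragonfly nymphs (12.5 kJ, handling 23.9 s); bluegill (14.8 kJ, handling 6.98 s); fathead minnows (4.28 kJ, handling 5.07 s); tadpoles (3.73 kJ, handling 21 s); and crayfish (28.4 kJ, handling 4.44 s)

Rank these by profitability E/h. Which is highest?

crayfish

In descending order of E/h:
crayfish: 28.4/4.44 = 6.4 kJ/s
bluegill: 14.8/6.98 = 2.12 kJ/s
fathead minnows: 4.28/5.07 = 0.844 kJ/s
dragonfly nymphs: 12.5/23.9 = 0.523 kJ/s
tadpoles: 3.73/21 = 0.178 kJ/s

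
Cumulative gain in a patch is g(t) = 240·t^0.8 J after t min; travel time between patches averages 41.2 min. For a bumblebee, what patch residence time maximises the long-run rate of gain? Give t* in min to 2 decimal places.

164.80 min

Optimal t* satisfies g'(t*) = g(t*)/(T + t*).
g'(t) = 0.8·240·t^-0.2. Setting 0.8·240·t^-0.2 = 240·t^0.8/(41.2+t) gives 0.8(41.2+t) = t, so 0.20·t = 0.8×41.2.
t* = 0.8×41.2/0.20 = 164.8 min.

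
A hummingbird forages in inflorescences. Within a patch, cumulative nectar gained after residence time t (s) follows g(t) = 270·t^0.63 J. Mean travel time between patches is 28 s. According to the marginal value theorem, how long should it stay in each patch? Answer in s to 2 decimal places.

47.68 s

By the marginal value theorem, leave when the instantaneous gain rate g'(t) equals the habitat-wide average g(t)/(T + t).
g'(t) = 0.63·270·t^-0.37. Setting 0.63·270·t^-0.37 = 270·t^0.63/(28+t) gives 0.63(28+t) = t, so 0.37·t = 0.63×28.
t* = 0.63×28/0.37 = 47.68 s.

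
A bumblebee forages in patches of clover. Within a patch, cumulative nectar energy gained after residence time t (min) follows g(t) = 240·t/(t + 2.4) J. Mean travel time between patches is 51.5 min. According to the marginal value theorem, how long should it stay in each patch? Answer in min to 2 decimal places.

Optimal t* satisfies g'(t*) = g(t*)/(T + t*).
g'(t) = 240·2.4/(t + 2.4)². Setting 240·2.4/(t+2.4)² = 240t/[(t+2.4)(51.5+t)] gives 2.4(51.5+t) = t(t+2.4), so t² = 2.4×51.5 = 123.6.
t* = √123.6 = 11.12 min.

11.12 min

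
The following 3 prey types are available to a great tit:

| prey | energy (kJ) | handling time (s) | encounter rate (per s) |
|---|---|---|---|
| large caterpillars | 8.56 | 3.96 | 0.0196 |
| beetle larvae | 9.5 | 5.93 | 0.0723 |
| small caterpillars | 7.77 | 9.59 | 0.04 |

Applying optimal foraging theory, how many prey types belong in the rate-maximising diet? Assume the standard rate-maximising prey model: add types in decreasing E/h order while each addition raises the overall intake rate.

Profitabilities (E/h, kJ/s): large caterpillars 2.16, beetle larvae 1.6, small caterpillars 0.81. Add prey in this order while the next type's profitability exceeds the intake rate on those already taken.
Rate on top 1: 0.1557. beetle larvae: 1.6 > 0.1557 → include.
Rate on top 2: 0.5673. small caterpillars: 0.81 > 0.5673 → include.
Optimal diet: large caterpillars, beetle larvae, small caterpillars — 3 of 3 types.

3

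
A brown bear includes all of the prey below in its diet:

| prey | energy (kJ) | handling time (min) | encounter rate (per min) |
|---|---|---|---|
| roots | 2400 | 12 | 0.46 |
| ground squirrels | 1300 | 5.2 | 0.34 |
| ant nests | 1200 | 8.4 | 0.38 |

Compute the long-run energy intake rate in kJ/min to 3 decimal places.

174.390 kJ/min

Energy encountered per unit search time: 0.46×2400 + 0.34×1300 + 0.38×1200 = 2002 kJ/min.
Handling time per unit search time: 0.46×12 + 0.34×5.2 + 0.38×8.4 = 10.48.
Rate = 2002/(1 + 10.48) = 174.4 kJ/min.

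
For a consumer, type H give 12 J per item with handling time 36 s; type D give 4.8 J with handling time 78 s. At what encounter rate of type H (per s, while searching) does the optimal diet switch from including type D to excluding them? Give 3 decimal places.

0.006 per s

The zero-one rule: include type D iff E₂/h₂ > λE₁/(1+λh₁). Equality gives the switch point.
λE₁h₂ = E₂ + λE₂h₁ ⇒ λ = E₂/(E₁h₂ − E₂h₁) = 4.8/(936 − 172.8) = 0.006289 per s.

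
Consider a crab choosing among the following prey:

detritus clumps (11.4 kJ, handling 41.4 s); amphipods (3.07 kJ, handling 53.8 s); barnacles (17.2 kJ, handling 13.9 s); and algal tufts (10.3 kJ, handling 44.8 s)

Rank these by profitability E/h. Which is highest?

In descending order of E/h:
barnacles: 17.2/13.9 = 1.24 kJ/s
detritus clumps: 11.4/41.4 = 0.275 kJ/s
algal tufts: 10.3/44.8 = 0.23 kJ/s
amphipods: 3.07/53.8 = 0.0571 kJ/s

barnacles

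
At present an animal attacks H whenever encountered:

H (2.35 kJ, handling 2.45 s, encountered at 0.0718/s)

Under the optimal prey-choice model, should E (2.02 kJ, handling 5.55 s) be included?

Intake rate on the current diet: R = (0.0718×2.35) / (1 + 0.0718×2.45) = 0.1687/1.176 = 0.1435 kJ/s.
Profitability of E: 2.02/5.55 = 0.364 kJ/s.
Since 0.364 > R, including E increases the long-run rate.

Yes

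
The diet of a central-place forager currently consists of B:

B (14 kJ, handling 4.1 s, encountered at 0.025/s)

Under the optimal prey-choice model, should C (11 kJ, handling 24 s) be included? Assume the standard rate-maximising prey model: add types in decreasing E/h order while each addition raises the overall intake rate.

Current rate: (0.025×14)/(1 + 0.025×4.1) = 0.3175 kJ/s.
C: E/h = 11/24 = 0.4583 kJ/s.
Since 0.4583 > R, including C increases the long-run rate.

Yes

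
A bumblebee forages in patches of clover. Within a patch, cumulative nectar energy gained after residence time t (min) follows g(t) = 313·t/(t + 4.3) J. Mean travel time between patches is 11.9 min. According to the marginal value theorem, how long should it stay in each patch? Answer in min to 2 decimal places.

Maximise g(t)/(T+t): set derivative to zero → g'(t)(T+t) = g(t).
g'(t) = 313·4.3/(t + 4.3)². Setting 313·4.3/(t+4.3)² = 313t/[(t+4.3)(11.9+t)] gives 4.3(11.9+t) = t(t+4.3), so t² = 4.3×11.9 = 51.17.
t* = √51.17 = 7.153 min.

7.15 min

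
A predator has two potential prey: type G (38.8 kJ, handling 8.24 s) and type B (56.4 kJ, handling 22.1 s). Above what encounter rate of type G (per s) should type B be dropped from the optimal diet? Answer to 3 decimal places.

0.144 per s

At the threshold, the rate on type G alone equals the profitability of type B: λ·38.8/(1 + λ·8.24) = 56.4/22.1 = 2.552.
Rearranging, λ(38.8 − 2.552×8.24) = 2.552, so λ = 2.552/17.77 = 0.1436 per s.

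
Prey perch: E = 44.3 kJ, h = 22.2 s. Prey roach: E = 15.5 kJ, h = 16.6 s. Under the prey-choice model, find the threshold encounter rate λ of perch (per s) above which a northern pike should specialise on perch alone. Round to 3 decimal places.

The zero-one rule: include roach iff E₂/h₂ > λE₁/(1+λh₁). Equality gives the switch point.
λE₁h₂ = E₂ + λE₂h₁ ⇒ λ = E₂/(E₁h₂ − E₂h₁) = 15.5/(735.4 − 344.1) = 0.03961 per s.

0.040 per s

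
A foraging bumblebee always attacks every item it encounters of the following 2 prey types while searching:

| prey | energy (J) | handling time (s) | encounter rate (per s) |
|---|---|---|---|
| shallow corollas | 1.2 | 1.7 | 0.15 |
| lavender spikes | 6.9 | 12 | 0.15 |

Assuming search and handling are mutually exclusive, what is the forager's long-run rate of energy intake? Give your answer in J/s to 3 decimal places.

Energy encountered per unit search time: 0.15×1.2 + 0.15×6.9 = 1.215 J/s.
Handling time per unit search time: 0.15×1.7 + 0.15×12 = 2.055.
Rate = 1.215/(1 + 2.055) = 0.3977 J/s.

0.398 J/s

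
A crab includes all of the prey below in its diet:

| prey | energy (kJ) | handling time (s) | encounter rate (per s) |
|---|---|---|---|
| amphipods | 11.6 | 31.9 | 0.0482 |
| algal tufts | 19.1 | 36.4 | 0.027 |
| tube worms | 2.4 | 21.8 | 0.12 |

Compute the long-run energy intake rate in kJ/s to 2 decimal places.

0.22 kJ/s

Energy encountered per unit search time: 0.0482×11.6 + 0.027×19.1 + 0.12×2.4 = 1.363 kJ/s.
Handling time per unit search time: 0.0482×31.9 + 0.027×36.4 + 0.12×21.8 = 5.136.
Rate = 1.363/(1 + 5.136) = 0.2221 kJ/s.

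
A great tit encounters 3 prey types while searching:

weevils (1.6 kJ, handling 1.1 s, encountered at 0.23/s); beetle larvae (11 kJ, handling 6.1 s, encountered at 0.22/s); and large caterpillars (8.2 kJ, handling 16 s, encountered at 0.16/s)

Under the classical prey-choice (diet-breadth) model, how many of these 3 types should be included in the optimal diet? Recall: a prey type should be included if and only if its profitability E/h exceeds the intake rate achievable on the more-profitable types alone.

2

Profitabilities (E/h, kJ/s): beetle larvae 1.8, weevils 1.45, large caterpillars 0.512. Add prey in this order while the next type's profitability exceeds the intake rate on those already taken.
Rate on top 1: 1.033. weevils: 1.45 > 1.033 → include.
Rate on top 2: 1.074. large caterpillars: 0.512 < 1.074 → exclude; stop.
Optimal diet: beetle larvae, weevils — 2 of 3 types.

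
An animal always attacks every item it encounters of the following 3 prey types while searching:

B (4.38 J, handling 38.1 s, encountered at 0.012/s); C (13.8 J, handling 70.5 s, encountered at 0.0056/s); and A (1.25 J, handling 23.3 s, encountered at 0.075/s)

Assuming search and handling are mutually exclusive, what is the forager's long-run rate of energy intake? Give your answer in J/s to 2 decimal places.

0.06 J/s

Energy encountered per unit search time: 0.012×4.38 + 0.0056×13.8 + 0.075×1.25 = 0.2236 J/s.
Handling time per unit search time: 0.012×38.1 + 0.0056×70.5 + 0.075×23.3 = 2.599.
Rate = 0.2236/(1 + 2.599) = 0.06212 J/s.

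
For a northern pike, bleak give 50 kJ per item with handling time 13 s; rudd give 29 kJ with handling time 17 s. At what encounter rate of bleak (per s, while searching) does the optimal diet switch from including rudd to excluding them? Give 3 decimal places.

The zero-one rule: include rudd iff E₂/h₂ > λE₁/(1+λh₁). Equality gives the switch point.
λE₁h₂ = E₂ + λE₂h₁ ⇒ λ = E₂/(E₁h₂ − E₂h₁) = 29/(850 − 377) = 0.06131 per s.

0.061 per s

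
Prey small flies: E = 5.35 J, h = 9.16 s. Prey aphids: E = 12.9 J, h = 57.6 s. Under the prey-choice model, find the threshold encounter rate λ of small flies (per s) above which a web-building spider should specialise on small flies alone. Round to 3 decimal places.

0.068 per s

At the threshold, the rate on small flies alone equals the profitability of aphids: λ·5.35/(1 + λ·9.16) = 12.9/57.6 = 0.224.
Rearranging, λ(5.35 − 0.224×9.16) = 0.224, so λ = 0.224/3.299 = 0.0679 per s.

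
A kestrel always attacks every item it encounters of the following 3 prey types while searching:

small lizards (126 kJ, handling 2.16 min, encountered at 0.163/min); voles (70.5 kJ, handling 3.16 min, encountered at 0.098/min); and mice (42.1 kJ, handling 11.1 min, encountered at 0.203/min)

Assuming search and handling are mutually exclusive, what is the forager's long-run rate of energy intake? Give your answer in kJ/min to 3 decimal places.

Energy encountered per unit search time: 0.163×126 + 0.098×70.5 + 0.203×42.1 = 35.99 kJ/min.
Handling time per unit search time: 0.163×2.16 + 0.098×3.16 + 0.203×11.1 = 2.915.
Rate = 35.99/(1 + 2.915) = 9.194 kJ/min.

9.194 kJ/min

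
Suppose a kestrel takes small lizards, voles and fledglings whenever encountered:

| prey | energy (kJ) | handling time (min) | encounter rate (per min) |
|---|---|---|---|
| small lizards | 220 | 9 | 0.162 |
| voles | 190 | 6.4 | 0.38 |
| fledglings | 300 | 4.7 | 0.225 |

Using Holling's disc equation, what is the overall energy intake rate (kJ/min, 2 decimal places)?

R = Σλ_iE_i / (1 + Σλ_ih_i)
Numerator: 0.162×220 + 0.38×190 + 0.225×300 = 175.3
Denominator: 1 + 0.162×9 + 0.38×6.4 + 0.225×4.7 = 5.948
R = 175.3/5.948 = 29.48 kJ/min

29.48 kJ/min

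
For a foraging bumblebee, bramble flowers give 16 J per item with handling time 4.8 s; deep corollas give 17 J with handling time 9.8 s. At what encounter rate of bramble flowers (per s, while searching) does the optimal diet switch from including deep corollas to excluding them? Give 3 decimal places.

0.226 per s

Drop deep corollas once their profitability E₂/h₂ falls below the rate achievable on bramble flowers alone: E₂/h₂ = λE₁/(1 + λh₁).
Solve for λ: λE₁h₂ = E₂(1 + λh₁) → λ(E₁h₂ − E₂h₁) = E₂ → λ = E₂/(E₁h₂ − E₂h₁).
λ = 17/(16×9.8 − 17×4.8) = 17/75.2 = 0.2261 per s.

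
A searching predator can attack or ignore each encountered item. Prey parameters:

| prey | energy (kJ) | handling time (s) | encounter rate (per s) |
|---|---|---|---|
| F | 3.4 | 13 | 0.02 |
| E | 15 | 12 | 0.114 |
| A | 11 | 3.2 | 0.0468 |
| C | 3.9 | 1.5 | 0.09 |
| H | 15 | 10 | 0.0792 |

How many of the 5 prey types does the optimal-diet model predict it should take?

4

Profitabilities (E/h, kJ/s): A 3.44, C 2.6, H 1.5, E 1.25, F 0.262. Add prey in this order while the next type's profitability exceeds the intake rate on those already taken.
Rate on top 1: 0.4477. C: 2.6 > 0.4477 → include.
Rate on top 2: 0.6739. H: 1.5 > 0.6739 → include.
Rate on top 3: 0.9889. E: 1.25 > 0.9889 → include.
Rate on top 4: 1.093. F: 0.262 < 1.093 → exclude; stop.
Optimal diet: A, C, H, E — 4 of 5 types.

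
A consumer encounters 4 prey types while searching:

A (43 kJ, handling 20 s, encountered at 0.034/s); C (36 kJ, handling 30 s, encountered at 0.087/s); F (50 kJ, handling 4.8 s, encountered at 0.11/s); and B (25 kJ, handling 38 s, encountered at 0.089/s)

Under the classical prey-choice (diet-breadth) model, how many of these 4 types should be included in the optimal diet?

1

Rank by E/h (kJ/s): F 10.4, A 2.15, C 1.2, B 0.658. Include each in turn until the next type's E/h falls below the running intake rate.
Rate on top 1: 3.599. A: 2.15 < 3.599 → exclude; stop.
Optimal diet: F — 1 of 4 types.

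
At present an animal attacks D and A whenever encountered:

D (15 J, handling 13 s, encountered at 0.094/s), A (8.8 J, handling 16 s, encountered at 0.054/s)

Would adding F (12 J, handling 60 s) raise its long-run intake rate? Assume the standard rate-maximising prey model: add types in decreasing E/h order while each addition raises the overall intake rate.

No

On D and A alone, R = ΣλE/(1+Σλh) = 1.885/3.086 = 0.6109 J/s.
Profitability of F: 12/60 = 0.2 J/s.
Since 0.2 < R, time spent handling F is better spent searching.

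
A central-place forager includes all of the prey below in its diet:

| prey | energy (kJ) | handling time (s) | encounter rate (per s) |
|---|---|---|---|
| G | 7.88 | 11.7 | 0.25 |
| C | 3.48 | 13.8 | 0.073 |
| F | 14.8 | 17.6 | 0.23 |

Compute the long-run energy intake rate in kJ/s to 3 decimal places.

0.627 kJ/s

R = Σλ_iE_i / (1 + Σλ_ih_i)
Numerator: 0.25×7.88 + 0.073×3.48 + 0.23×14.8 = 5.628
Denominator: 1 + 0.25×11.7 + 0.073×13.8 + 0.23×17.6 = 8.98
R = 5.628/8.98 = 0.6267 kJ/s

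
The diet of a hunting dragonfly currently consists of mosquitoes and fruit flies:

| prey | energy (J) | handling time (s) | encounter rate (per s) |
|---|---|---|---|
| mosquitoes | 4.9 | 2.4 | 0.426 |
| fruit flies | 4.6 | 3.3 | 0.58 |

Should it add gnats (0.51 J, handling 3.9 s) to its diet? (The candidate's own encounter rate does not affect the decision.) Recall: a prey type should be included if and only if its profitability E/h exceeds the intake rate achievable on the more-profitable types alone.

On mosquitoes and fruit flies alone, R = ΣλE/(1+Σλh) = 4.755/3.936 = 1.208 J/s.
Profitability of gnats: 0.51/3.9 = 0.1308 J/s.
0.1308 < 1.208, so adding gnats would lower the average — exclude it.

No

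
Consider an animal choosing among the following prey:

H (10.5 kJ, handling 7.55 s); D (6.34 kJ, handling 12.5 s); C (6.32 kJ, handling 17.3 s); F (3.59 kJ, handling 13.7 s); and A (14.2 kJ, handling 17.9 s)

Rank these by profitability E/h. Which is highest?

In descending order of E/h:
H: 10.5/7.55 = 1.39 kJ/s
A: 14.2/17.9 = 0.793 kJ/s
D: 6.34/12.5 = 0.507 kJ/s
C: 6.32/17.3 = 0.365 kJ/s
F: 3.59/13.7 = 0.262 kJ/s

H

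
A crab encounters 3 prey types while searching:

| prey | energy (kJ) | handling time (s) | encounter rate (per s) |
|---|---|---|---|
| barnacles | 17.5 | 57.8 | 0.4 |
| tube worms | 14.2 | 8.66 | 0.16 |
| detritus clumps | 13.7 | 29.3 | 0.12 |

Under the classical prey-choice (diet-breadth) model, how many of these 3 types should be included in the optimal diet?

E/h in descending order: tube worms 1.64, detritus clumps 0.468, barnacles 0.303 kJ/s. The optimal diet is the largest prefix of this list for which every included type satisfies E_i/h_i > R on the types above it.
Rate on top 1: 0.9524. detritus clumps: 0.468 < 0.9524 → exclude; stop.
Optimal diet: tube worms — 1 of 3 types.

1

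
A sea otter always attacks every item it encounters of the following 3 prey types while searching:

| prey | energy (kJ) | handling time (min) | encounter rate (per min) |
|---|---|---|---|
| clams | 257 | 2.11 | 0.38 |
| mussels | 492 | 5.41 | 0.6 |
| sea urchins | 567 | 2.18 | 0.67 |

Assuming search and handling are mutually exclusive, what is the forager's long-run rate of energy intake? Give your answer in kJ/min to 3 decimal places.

Energy encountered per unit search time: 0.38×257 + 0.6×492 + 0.67×567 = 772.8 kJ/min.
Handling time per unit search time: 0.38×2.11 + 0.6×5.41 + 0.67×2.18 = 5.508.
Rate = 772.8/(1 + 5.508) = 118.7 kJ/min.

118.731 kJ/min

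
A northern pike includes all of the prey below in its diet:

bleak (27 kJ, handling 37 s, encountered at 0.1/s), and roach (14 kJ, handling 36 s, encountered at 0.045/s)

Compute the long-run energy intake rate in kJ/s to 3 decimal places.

R = (0.1×27 + 0.045×14) / (1 + 0.1×37 + 0.045×36) = 3.33/6.32 = 0.5269 kJ/s.

0.527 kJ/s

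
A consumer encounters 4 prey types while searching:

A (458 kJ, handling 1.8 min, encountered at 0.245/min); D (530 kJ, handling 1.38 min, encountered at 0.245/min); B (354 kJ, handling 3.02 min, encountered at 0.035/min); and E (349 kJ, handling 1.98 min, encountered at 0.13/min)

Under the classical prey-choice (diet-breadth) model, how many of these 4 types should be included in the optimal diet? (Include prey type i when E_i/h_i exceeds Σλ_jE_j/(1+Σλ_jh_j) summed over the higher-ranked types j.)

3

Profitabilities (E/h, kJ/min): D 384, A 254, E 176, B 117. Add prey in this order while the next type's profitability exceeds the intake rate on those already taken.
Rate on top 1: 97.04. A: 254 > 97.04 → include.
Rate on top 2: 136.1. E: 176 > 136.1 → include.
Rate on top 3: 141.1. B: 117 < 141.1 → exclude; stop.
Optimal diet: D, A, E — 3 of 4 types.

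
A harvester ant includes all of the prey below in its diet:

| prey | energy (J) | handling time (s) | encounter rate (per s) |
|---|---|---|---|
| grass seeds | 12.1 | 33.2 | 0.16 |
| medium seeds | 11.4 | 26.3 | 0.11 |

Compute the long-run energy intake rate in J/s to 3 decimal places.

R = Σλ_iE_i / (1 + Σλ_ih_i)
Numerator: 0.16×12.1 + 0.11×11.4 = 3.19
Denominator: 1 + 0.16×33.2 + 0.11×26.3 = 9.205
R = 3.19/9.205 = 0.3466 J/s

0.347 J/s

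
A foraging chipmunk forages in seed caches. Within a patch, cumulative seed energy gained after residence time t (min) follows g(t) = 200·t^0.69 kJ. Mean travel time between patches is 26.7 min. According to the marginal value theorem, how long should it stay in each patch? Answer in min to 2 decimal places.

Maximise g(t)/(T+t): set derivative to zero → g'(t)(T+t) = g(t).
g'(t) = 0.69·200·t^-0.31. Setting 0.69·200·t^-0.31 = 200·t^0.69/(26.7+t) gives 0.69(26.7+t) = t, so 0.31·t = 0.69×26.7.
t* = 0.69×26.7/0.31 = 59.43 min.

59.43 min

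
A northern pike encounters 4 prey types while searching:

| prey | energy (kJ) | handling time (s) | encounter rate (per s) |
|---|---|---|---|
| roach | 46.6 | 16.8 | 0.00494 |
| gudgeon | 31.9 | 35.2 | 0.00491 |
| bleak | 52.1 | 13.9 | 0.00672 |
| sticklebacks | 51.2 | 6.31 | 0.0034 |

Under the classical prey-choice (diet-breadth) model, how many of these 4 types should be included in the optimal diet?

4

Profitabilities (E/h, kJ/s): sticklebacks 8.11, bleak 3.75, roach 2.77, gudgeon 0.906. Add prey in this order while the next type's profitability exceeds the intake rate on those already taken.
Rate on top 1: 0.1704. bleak: 3.75 > 0.1704 → include.
Rate on top 2: 0.4702. roach: 2.77 > 0.4702 → include.
Rate on top 3: 0.6298. gudgeon: 0.906 > 0.6298 → include.
Optimal diet: sticklebacks, bleak, roach, gudgeon — 4 of 4 types.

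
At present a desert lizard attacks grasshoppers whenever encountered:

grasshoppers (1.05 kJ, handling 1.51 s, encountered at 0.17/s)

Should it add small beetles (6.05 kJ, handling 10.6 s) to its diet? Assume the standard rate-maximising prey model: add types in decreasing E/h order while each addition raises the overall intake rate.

Yes

Current rate: (0.17×1.05)/(1 + 0.17×1.51) = 0.142 kJ/s.
small beetles: E/h = 6.05/10.6 = 0.5708 kJ/s.
Since 0.5708 > R, including small beetles increases the long-run rate.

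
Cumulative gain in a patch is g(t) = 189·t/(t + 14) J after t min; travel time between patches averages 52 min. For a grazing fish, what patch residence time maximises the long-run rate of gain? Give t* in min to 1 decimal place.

27.0 min

By the marginal value theorem, leave when the instantaneous gain rate g'(t) equals the habitat-wide average g(t)/(T + t).
g'(t) = 189·14/(t + 14)². Setting 189·14/(t+14)² = 189t/[(t+14)(52+t)] gives 14(52+t) = t(t+14), so t² = 14×52 = 728.
t* = √728 = 26.98 min.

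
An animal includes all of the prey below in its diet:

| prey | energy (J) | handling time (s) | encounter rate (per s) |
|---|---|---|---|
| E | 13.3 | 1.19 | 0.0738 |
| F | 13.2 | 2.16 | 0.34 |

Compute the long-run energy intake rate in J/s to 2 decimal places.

Energy encountered per unit search time: 0.0738×13.3 + 0.34×13.2 = 5.47 J/s.
Handling time per unit search time: 0.0738×1.19 + 0.34×2.16 = 0.8222.
Rate = 5.47/(1 + 0.8222) = 3.002 J/s.

3.00 J/s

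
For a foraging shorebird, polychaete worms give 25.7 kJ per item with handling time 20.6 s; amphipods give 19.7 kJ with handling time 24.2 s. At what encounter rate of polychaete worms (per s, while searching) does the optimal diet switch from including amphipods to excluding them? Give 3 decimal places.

0.091 per s

The zero-one rule: include amphipods iff E₂/h₂ > λE₁/(1+λh₁). Equality gives the switch point.
λE₁h₂ = E₂ + λE₂h₁ ⇒ λ = E₂/(E₁h₂ − E₂h₁) = 19.7/(621.9 − 405.8) = 0.09115 per s.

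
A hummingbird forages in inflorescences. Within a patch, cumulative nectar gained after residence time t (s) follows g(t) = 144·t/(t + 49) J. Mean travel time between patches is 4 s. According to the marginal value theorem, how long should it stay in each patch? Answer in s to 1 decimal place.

14.0 s

Optimal t* satisfies g'(t*) = g(t*)/(T + t*).
g'(t) = 144·49/(t + 49)². Setting 144·49/(t+49)² = 144t/[(t+49)(4+t)] gives 49(4+t) = t(t+49), so t² = 49×4 = 196.
t* = √196 = 14 s.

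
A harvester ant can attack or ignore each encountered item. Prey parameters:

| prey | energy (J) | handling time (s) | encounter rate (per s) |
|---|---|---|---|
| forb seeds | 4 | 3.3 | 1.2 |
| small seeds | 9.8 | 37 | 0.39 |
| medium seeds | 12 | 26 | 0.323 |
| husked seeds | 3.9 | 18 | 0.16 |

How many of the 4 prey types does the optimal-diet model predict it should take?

1

Profitabilities (E/h, J/s): forb seeds 1.21, medium seeds 0.462, small seeds 0.265, husked seeds 0.217. Add prey in this order while the next type's profitability exceeds the intake rate on those already taken.
Rate on top 1: 0.9677. medium seeds: 0.462 < 0.9677 → exclude; stop.
Optimal diet: forb seeds — 1 of 4 types.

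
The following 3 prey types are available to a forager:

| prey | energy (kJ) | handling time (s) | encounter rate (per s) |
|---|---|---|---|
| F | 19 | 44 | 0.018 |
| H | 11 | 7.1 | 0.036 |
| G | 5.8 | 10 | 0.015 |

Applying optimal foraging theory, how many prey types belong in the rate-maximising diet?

E/h in descending order: H 1.55, G 0.58, F 0.432 kJ/s. The optimal diet is the largest prefix of this list for which every included type satisfies E_i/h_i > R on the types above it.
Rate on top 1: 0.3154. G: 0.58 > 0.3154 → include.
Rate on top 2: 0.3436. F: 0.432 > 0.3436 → include.
Optimal diet: H, G, F — 3 of 3 types.

3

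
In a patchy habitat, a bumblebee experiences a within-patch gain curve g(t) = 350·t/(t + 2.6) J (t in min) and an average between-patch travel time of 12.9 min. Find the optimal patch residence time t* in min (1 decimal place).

5.8 min

Optimal t* satisfies g'(t*) = g(t*)/(T + t*).
g'(t) = 350·2.6/(t + 2.6)². Setting 350·2.6/(t+2.6)² = 350t/[(t+2.6)(12.9+t)] gives 2.6(12.9+t) = t(t+2.6), so t² = 2.6×12.9 = 33.54.
t* = √33.54 = 5.791 min.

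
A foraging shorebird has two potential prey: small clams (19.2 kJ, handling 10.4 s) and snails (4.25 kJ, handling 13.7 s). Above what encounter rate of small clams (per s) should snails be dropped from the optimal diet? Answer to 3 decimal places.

0.019 per s

Drop snails once their profitability E₂/h₂ falls below the rate achievable on small clams alone: E₂/h₂ = λE₁/(1 + λh₁).
Solve for λ: λE₁h₂ = E₂(1 + λh₁) → λ(E₁h₂ − E₂h₁) = E₂ → λ = E₂/(E₁h₂ − E₂h₁).
λ = 4.25/(19.2×13.7 − 4.25×10.4) = 4.25/218.8 = 0.01942 per s.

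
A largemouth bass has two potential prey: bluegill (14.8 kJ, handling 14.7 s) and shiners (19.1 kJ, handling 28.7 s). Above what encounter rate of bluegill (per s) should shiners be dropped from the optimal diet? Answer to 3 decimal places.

Drop shiners once their profitability E₂/h₂ falls below the rate achievable on bluegill alone: E₂/h₂ = λE₁/(1 + λh₁).
Solve for λ: λE₁h₂ = E₂(1 + λh₁) → λ(E₁h₂ − E₂h₁) = E₂ → λ = E₂/(E₁h₂ − E₂h₁).
λ = 19.1/(14.8×28.7 − 19.1×14.7) = 19.1/144 = 0.1326 per s.

0.133 per s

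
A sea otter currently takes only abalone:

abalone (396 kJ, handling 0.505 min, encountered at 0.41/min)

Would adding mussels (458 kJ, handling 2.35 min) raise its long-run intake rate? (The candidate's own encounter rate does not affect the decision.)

On abalone alone, R = ΣλE/(1+Σλh) = 162.4/1.207 = 134.5 kJ/min.
mussels: E/h = 458/2.35 = 194.9 kJ/min.
Since 194.9 > R, including mussels increases the long-run rate.

Yes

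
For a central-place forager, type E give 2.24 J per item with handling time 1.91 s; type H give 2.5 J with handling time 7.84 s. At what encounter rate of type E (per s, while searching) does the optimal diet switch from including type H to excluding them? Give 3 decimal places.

0.196 per s

Drop type H once their profitability E₂/h₂ falls below the rate achievable on type E alone: E₂/h₂ = λE₁/(1 + λh₁).
Solve for λ: λE₁h₂ = E₂(1 + λh₁) → λ(E₁h₂ − E₂h₁) = E₂ → λ = E₂/(E₁h₂ − E₂h₁).
λ = 2.5/(2.24×7.84 − 2.5×1.91) = 2.5/12.79 = 0.1955 per s.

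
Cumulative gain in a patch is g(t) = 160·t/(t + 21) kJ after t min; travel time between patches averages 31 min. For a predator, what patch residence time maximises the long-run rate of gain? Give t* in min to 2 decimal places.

25.51 min

Optimal t* satisfies g'(t*) = g(t*)/(T + t*).
g'(t) = 160·21/(t + 21)². Setting 160·21/(t+21)² = 160t/[(t+21)(31+t)] gives 21(31+t) = t(t+21), so t² = 21×31 = 651.
t* = √651 = 25.51 min.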